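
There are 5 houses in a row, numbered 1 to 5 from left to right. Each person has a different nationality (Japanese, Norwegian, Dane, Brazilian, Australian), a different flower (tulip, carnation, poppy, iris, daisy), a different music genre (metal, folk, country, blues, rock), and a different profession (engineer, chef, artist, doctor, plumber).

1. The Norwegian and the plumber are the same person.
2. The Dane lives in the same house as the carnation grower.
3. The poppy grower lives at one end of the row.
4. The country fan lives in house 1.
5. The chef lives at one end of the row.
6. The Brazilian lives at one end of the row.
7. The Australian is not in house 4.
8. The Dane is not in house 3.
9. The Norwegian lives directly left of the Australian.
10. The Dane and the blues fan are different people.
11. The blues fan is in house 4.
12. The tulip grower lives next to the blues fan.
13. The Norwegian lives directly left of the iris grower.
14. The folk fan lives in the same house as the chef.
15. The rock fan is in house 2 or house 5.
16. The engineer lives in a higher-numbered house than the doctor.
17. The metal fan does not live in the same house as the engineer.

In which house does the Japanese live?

3

Clue 4 places the country fan in house 1.
From clue 11, the blues fan must be in house 4.
That leaves metal as the music genre for house 3.
From clue 14, the chef must be in house 5.
House 2's music genre must be rock (nothing else left).
House 5 music genre: only folk fits.
The only flower still possible for house 4 is daisy.
The Brazilian is narrowed to house 1 or 5; consider each.
Placing it in house 5 leads to a contradiction, so it's in house 1.
So house 1 gets poppy for flower.
So house 2 gets carnation for flower.
The Dane is in house 2 (clue 2).
From clue 1, the plumber must be in house 4.
From clue 9, the Australian must be in house 5.
Clue 13 places the iris grower in house 5.
The only nationality still possible for house 3 is Japanese.
House 4 nationality: only Norwegian fits.
So house 3 gets tulip for flower.
By clue 16, the doctor is in house 1.
House 2's profession must be engineer (nothing else left).
So house 3 gets artist for profession.
So: house 1 = Brazilian/poppy/country/doctor, house 2 = Dane/carnation/rock/engineer, house 3 = Japanese/tulip/metal/artist, house 4 = Norwegian/daisy/blues/plumber, house 5 = Australian/iris/folk/chef.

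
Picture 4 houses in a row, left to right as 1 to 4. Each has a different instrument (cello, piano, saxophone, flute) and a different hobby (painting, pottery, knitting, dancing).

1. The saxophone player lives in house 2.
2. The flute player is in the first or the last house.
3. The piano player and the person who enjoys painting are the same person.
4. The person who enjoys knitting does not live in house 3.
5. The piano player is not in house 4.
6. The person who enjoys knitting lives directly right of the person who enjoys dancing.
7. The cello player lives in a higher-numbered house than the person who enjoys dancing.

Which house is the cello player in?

4

By clue 1, the saxophone player is in house 2.
The cello player is narrowed to house 3 or 4; consider each.
Placing it in house 3 leads to a contradiction, so it's in house 4.
The only instrument still possible for house 1 is flute.
That leaves piano as the instrument for house 3.
From clue 3, the person who enjoys painting must be in house 3.
The only hobby still possible for house 1 is dancing.
From clue 6, the person who enjoys knitting must be in house 2.
House 4's hobby must be pottery (nothing else left).
So: house 1 = flute/dancing, house 2 = saxophone/knitting, house 3 = piano/painting, house 4 = cello/pottery.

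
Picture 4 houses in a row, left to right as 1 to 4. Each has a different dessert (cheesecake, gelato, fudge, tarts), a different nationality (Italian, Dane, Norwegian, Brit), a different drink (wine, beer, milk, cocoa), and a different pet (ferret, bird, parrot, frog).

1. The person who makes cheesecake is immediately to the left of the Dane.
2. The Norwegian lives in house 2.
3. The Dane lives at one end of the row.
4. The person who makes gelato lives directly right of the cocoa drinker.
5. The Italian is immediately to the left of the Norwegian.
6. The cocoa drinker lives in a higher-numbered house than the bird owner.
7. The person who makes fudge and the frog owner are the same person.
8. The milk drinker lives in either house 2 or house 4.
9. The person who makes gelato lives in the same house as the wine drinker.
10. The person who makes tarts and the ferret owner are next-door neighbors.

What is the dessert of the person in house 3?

The Norwegian is in house 2 (clue 2).
By clue 3, the Dane is in house 4.
By clue 5, the Italian is in house 1.
House 3 nationality: only Brit fits.
House 1 drink: only beer fits.
From clue 1, the person who makes cheesecake must be in house 3.
House 4 dessert: only gelato fits.
The cocoa drinker is in house 3 (clue 4).
By clue 9, the wine drinker is in house 4.
That leaves milk as the drink for house 2.
The only pet still possible for house 4 is parrot.
That leaves ferret as the pet for house 3.
From clue 10, the person who makes tarts must be in house 2.
House 1 dessert: only fudge fits.
Clue 7 places the frog owner in house 1.
That leaves bird as the pet for house 2.
So: house 1 = fudge/Italian/beer/frog, house 2 = tarts/Norwegian/milk/bird, house 3 = cheesecake/Brit/cocoa/ferret, house 4 = gelato/Dane/wine/parrot.

cheesecake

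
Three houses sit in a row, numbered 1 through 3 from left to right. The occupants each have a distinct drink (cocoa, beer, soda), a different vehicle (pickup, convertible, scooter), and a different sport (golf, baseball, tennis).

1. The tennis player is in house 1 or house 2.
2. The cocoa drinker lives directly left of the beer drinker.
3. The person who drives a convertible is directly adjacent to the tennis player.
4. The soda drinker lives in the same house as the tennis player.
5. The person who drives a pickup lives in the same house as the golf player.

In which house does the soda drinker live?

1

That leaves beer as the drink for house 3.
Clue 2: the cocoa drinker is in house 2.
House 1 drink: only soda fits.
Clue 4 places the tennis player in house 1.
By clue 3, the person who drives a convertible is in house 2.
The only vehicle still possible for house 1 is scooter.
House 3 vehicle: only pickup fits.
By clue 5, the golf player is in house 3.
House 2's sport must be baseball (nothing else left).
So: house 1 = soda/scooter/tennis, house 2 = cocoa/convertible/baseball, house 3 = beer/pickup/golf.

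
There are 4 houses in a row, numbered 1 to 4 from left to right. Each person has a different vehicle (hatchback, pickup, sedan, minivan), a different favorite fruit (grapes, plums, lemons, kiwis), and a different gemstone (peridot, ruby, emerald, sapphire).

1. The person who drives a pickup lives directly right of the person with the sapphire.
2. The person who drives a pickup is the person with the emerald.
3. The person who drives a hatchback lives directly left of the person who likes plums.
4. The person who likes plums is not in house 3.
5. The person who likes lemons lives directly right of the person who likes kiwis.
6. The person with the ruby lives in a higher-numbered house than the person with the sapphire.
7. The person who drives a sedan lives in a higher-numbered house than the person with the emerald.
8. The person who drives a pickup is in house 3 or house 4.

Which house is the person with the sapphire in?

Clue 2 places the person who drives a pickup in house 3.
Clue 2: the person with the emerald is in house 3.
By clue 7, the person who drives a sedan is in house 4.
So house 2 gets minivan for vehicle.
House 1's gemstone must be peridot (nothing else left).
So house 2 gets sapphire for gemstone.
House 4 gemstone: only ruby fits.
The person who likes plums is in house 2 (clue 3).
The only vehicle still possible for house 1 is hatchback.
From clue 5, the person who likes lemons must be in house 4.
By clue 5, the person who likes kiwis is in house 3.
That leaves grapes as the favorite fruit for house 1.
So: house 1 = hatchback/grapes/peridot, house 2 = minivan/plums/sapphire, house 3 = pickup/kiwis/emerald, house 4 = sedan/lemons/ruby.

2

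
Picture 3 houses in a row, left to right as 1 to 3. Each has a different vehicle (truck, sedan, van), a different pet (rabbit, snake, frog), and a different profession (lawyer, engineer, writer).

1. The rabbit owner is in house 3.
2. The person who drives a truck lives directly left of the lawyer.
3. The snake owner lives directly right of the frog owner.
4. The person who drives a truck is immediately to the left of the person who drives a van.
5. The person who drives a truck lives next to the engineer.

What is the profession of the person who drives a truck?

writer

Clue 1 places the rabbit owner in house 3.
House 1 pet: only frog fits.
The only pet still possible for house 2 is snake.
The person who drives a truck is narrowed to house 1 or 2; consider each.
Placing it in house 1 leads to a contradiction, so it's in house 2.
The lawyer is in house 3 (clue 2).
By clue 4, the person who drives a van is in house 3.
The only vehicle still possible for house 1 is sedan.
The only profession still possible for house 1 is engineer.
So house 2 gets writer for profession.
So: house 1 = sedan/frog/engineer, house 2 = truck/snake/writer, house 3 = van/rabbit/lawyer.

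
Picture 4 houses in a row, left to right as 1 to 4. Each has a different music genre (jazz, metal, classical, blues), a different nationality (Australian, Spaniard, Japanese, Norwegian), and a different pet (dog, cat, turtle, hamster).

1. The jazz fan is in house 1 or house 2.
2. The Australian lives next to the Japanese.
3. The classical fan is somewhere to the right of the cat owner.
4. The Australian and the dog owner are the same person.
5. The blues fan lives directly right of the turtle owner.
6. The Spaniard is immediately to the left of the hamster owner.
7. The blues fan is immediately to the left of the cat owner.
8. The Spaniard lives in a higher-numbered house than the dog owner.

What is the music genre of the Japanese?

jazz

Clue 7: the blues fan is in house 2.
Clue 7 places the cat owner in house 3.
House 4's pet must be hamster (nothing else left).
The classical fan is in house 4 (clue 3).
From clue 5, the turtle owner must be in house 1.
Clue 6 places the Spaniard in house 3.
So house 1 gets jazz for music genre.
House 3 music genre: only metal fits.
House 2's pet must be dog (nothing else left).
From clue 4, the Australian must be in house 2.
That leaves Japanese as the nationality for house 1.
House 4's nationality must be Norwegian (nothing else left).
So: house 1 = jazz/Japanese/turtle, house 2 = blues/Australian/dog, house 3 = metal/Spaniard/cat, house 4 = classical/Norwegian/hamster.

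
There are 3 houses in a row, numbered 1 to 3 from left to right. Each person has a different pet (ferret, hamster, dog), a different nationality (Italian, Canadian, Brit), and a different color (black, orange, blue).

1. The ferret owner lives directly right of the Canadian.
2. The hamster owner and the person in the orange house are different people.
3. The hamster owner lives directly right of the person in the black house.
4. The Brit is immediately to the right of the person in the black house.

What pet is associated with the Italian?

ferret

House 1 pet: only dog fits.
The ferret owner is narrowed to house 2 or 3; consider each.
Placing it in house 3 leads to a contradiction, so it's in house 2.
Clue 1 places the Canadian in house 1.
House 3's pet must be hamster (nothing else left).
Clue 3: the person in the black house is in house 2.
Clue 4 places the Brit in house 3.
House 2's nationality must be Italian (nothing else left).
House 1 color: only orange fits.
So house 3 gets blue for color.
So: house 1 = dog/Canadian/orange, house 2 = ferret/Italian/black, house 3 = hamster/Brit/blue.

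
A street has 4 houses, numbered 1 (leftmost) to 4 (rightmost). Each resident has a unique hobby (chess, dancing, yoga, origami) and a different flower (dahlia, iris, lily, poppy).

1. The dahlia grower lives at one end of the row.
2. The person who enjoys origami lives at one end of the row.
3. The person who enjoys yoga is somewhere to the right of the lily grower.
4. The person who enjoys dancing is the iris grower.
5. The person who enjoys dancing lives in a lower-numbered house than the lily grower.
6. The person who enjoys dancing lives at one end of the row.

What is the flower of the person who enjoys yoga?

Clue 6: the person who enjoys dancing is in house 1.
That leaves origami as the hobby for house 4.
Clue 3: the person who enjoys yoga is in house 3.
Clue 3: the lily grower is in house 2.
Clue 4: the iris grower is in house 1.
The only hobby still possible for house 2 is chess.
The only flower still possible for house 3 is poppy.
House 4's flower must be dahlia (nothing else left).
So: house 1 = dancing/iris, house 2 = chess/lily, house 3 = yoga/poppy, house 4 = origami/dahlia.

poppy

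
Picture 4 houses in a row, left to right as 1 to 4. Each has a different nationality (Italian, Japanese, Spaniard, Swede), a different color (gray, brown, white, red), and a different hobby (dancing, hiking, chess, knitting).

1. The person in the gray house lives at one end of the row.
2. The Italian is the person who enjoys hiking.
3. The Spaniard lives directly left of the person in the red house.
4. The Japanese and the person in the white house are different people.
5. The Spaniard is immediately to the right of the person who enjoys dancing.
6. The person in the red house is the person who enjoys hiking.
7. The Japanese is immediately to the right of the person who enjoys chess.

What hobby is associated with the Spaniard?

knitting

House 1's nationality must be Swede (nothing else left).
The Italian is narrowed to house 3 or 4; consider each.
Placing it in house 3 leads to a contradiction, so it's in house 4.
Clue 2 places the person who enjoys hiking in house 4.
By clue 6, the person in the red house is in house 4.
By clue 3, the Spaniard is in house 3.
From clue 5, the person who enjoys dancing must be in house 2.
The only nationality still possible for house 2 is Japanese.
So house 1 gets gray for color.
So house 1 gets chess for hobby.
House 3 hobby: only knitting fits.
The person in the white house is in house 3 (clue 4).
House 2 color: only brown fits.
So: house 1 = Swede/gray/chess, house 2 = Japanese/brown/dancing, house 3 = Spaniard/white/knitting, house 4 = Italian/red/hiking.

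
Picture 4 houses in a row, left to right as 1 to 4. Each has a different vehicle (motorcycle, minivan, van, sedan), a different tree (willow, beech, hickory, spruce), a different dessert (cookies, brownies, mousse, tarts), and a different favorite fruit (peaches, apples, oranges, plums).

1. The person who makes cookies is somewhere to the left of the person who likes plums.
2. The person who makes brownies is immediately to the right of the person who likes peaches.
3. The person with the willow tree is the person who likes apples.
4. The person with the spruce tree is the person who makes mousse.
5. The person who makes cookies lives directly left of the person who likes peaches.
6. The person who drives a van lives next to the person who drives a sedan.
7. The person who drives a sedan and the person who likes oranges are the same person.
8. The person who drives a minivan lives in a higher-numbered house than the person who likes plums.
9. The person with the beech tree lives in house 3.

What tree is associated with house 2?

Clue 9 places the person with the beech tree in house 3.
The person who drives a minivan is narrowed to house 3 or 4; consider each.
Placing it in house 3 leads to a contradiction, so it's in house 4.
The only favorite fruit still possible for house 4 is apples.
Clue 3 places the person with the willow tree in house 4.
So house 1 gets oranges for favorite fruit.
From clue 7, the person who drives a sedan must be in house 1.
Clue 6 places the person who drives a van in house 2.
House 3's vehicle must be motorcycle (nothing else left).
The person with the hickory tree is narrowed to house 1 or 2; consider each.
Placing it in house 2 leads to a contradiction, so it's in house 1.
The only tree still possible for house 2 is spruce.
From clue 4, the person who makes mousse must be in house 2.
Clue 5 places the person who likes peaches in house 2.
The only dessert still possible for house 1 is cookies.
House 3 favorite fruit: only plums fits.
Clue 2: the person who makes brownies is in house 3.
House 4 dessert: only tarts fits.
So: house 1 = sedan/hickory/cookies/oranges, house 2 = van/spruce/mousse/peaches, house 3 = motorcycle/beech/brownies/plums, house 4 = minivan/willow/tarts/apples.

spruce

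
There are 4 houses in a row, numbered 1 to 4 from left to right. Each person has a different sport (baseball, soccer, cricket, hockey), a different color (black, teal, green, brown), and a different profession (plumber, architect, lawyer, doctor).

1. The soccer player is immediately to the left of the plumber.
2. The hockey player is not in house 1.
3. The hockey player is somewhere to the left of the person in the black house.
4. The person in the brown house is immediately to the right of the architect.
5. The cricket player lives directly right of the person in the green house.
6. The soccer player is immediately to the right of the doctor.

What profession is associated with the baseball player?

architect

House 1's sport must be baseball (nothing else left).
That leaves cricket as the sport for house 4.
Clue 5: the person in the green house is in house 3.
House 1 color: only teal fits.
House 2 color: only brown fits.
The only color still possible for house 4 is black.
Clue 4 places the architect in house 1.
So house 2 gets doctor for profession.
From clue 6, the soccer player must be in house 3.
So house 2 gets hockey for sport.
From clue 1, the plumber must be in house 4.
House 3 profession: only lawyer fits.
So: house 1 = baseball/teal/architect, house 2 = hockey/brown/doctor, house 3 = soccer/green/lawyer, house 4 = cricket/black/plumber.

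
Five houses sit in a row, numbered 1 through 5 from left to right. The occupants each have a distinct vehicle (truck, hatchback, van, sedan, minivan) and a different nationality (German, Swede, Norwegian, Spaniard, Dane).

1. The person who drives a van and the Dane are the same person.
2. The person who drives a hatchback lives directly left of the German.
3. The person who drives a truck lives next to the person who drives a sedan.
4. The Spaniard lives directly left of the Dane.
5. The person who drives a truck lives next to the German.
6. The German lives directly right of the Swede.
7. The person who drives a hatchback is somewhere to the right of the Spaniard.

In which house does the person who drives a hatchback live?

3

The person who drives a hatchback is narrowed to house 2 or 3 or 4; consider each.
Placing it in house 2 and house 4 leads to a contradiction, so it's in house 3.
By clue 2, the German is in house 4.
The Swede is in house 3 (clue 6).
So house 2 gets Dane for nationality.
The only nationality still possible for house 5 is Norwegian.
The person who drives a van is in house 2 (clue 1).
Clue 3 places the person who drives a sedan in house 4.
House 1's vehicle must be minivan (nothing else left).
That leaves truck as the vehicle for house 5.
That leaves Spaniard as the nationality for house 1.
So: house 1 = minivan/Spaniard, house 2 = van/Dane, house 3 = hatchback/Swede, house 4 = sedan/German, house 5 = truck/Norwegian.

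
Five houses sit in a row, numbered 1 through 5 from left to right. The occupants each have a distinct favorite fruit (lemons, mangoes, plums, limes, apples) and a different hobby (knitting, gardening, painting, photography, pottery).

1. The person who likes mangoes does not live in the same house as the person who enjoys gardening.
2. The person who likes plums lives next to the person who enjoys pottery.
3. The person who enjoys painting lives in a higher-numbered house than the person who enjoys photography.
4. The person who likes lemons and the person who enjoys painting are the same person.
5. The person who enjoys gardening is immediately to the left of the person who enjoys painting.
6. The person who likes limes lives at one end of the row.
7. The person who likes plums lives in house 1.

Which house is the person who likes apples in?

Clue 7: the person who likes plums is in house 1.
That leaves limes as the favorite fruit for house 5.
The person who enjoys pottery is in house 2 (clue 2).
So house 5 gets knitting for hobby.
By clue 5, the person who enjoys gardening is in house 3.
Clue 5: the person who enjoys painting is in house 4.
That leaves photography as the hobby for house 1.
The person who likes lemons is in house 4 (clue 4).
House 2 favorite fruit: only mangoes fits.
House 3 favorite fruit: only apples fits.
So: house 1 = plums/photography, house 2 = mangoes/pottery, house 3 = apples/gardening, house 4 = lemons/painting, house 5 = limes/knitting.

3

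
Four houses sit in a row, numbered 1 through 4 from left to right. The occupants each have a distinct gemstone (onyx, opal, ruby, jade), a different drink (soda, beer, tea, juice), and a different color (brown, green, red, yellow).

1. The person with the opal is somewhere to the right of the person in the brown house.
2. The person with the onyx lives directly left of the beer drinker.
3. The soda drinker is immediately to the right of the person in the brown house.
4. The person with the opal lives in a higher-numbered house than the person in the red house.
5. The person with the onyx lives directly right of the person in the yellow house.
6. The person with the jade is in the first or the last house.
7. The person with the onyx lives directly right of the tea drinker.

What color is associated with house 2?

red

That leaves green as the color for house 4.
The person with the jade is narrowed to house 1 or 4; consider each.
Placing it in house 4 leads to a contradiction, so it's in house 1.
The person with the onyx is narrowed to house 2 or 3; consider each.
Placing it in house 3 leads to a contradiction, so it's in house 2.
Clue 2 places the beer drinker in house 3.
The person in the yellow house is in house 1 (clue 5).
From clue 7, the tea drinker must be in house 1.
Clue 3: the soda drinker is in house 4.
The person in the brown house is in house 3 (clue 3).
House 2 drink: only juice fits.
That leaves red as the color for house 2.
By clue 1, the person with the opal is in house 4.
The only gemstone still possible for house 3 is ruby.
So: house 1 = jade/tea/yellow, house 2 = onyx/juice/red, house 3 = ruby/beer/brown, house 4 = opal/soda/green.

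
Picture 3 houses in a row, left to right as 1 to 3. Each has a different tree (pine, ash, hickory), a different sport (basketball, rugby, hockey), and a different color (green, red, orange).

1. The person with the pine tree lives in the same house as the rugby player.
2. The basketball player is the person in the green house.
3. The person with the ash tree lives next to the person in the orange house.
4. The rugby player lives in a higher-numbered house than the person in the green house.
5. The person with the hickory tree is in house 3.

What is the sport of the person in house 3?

hockey

The person with the hickory tree is in house 3 (clue 5).
From clue 1, the person with the pine tree must be in house 2.
By clue 1, the rugby player is in house 2.
From clue 4, the person in the green house must be in house 1.
That leaves ash as the tree for house 1.
So house 3 gets hockey for sport.
By clue 3, the person in the orange house is in house 2.
So house 1 gets basketball for sport.
So house 3 gets red for color.
So: house 1 = ash/basketball/green, house 2 = pine/rugby/orange, house 3 = hickory/hockey/red.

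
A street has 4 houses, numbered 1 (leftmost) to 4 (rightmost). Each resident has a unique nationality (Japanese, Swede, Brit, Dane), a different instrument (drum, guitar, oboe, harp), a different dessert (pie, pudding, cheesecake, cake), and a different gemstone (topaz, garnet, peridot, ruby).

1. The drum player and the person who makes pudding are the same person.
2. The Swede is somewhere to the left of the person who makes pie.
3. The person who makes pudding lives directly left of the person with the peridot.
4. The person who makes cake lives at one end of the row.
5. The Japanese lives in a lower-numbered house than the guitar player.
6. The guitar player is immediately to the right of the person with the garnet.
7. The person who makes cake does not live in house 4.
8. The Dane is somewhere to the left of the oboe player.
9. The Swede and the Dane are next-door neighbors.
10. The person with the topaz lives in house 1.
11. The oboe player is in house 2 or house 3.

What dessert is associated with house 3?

By clue 7, the person who makes cake is in house 1.
Clue 10 places the person with the topaz in house 1.
That leaves Brit as the nationality for house 4.
That leaves harp as the instrument for house 1.
House 4 instrument: only guitar fits.
The person with the garnet is in house 3 (clue 6).
That leaves ruby as the gemstone for house 2.
The only gemstone still possible for house 4 is peridot.
From clue 3, the person who makes pudding must be in house 3.
Clue 1 places the drum player in house 3.
House 2's instrument must be oboe (nothing else left).
Clue 8: the Dane is in house 1.
Clue 9 places the Swede in house 2.
So house 3 gets Japanese for nationality.
From clue 2, the person who makes pie must be in house 4.
House 2's dessert must be cheesecake (nothing else left).
So: house 1 = Dane/harp/cake/topaz, house 2 = Swede/oboe/cheesecake/ruby, house 3 = Japanese/drum/pudding/garnet, house 4 = Brit/guitar/pie/peridot.

pudding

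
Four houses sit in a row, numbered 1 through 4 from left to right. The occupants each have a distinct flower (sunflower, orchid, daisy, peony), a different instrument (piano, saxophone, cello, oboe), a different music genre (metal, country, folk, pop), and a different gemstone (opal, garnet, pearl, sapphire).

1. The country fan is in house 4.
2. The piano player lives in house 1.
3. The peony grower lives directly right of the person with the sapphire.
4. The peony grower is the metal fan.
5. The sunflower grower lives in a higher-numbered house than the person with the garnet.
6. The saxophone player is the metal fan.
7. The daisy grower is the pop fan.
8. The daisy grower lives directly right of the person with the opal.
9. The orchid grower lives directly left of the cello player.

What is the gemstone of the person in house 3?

garnet

From clue 1, the country fan must be in house 4.
From clue 2, the piano player must be in house 1.
So house 1 gets orchid for flower.
So house 4 gets pearl for gemstone.
By clue 9, the cello player is in house 2.
House 4 flower: only sunflower fits.
The only instrument still possible for house 4 is oboe.
House 1 music genre: only folk fits.
Clue 6 places the metal fan in house 3.
So house 3 gets saxophone for instrument.
House 2 music genre: only pop fits.
The only gemstone still possible for house 3 is garnet.
The peony grower is in house 3 (clue 4).
From clue 7, the daisy grower must be in house 2.
Clue 8 places the person with the opal in house 1.
House 2's gemstone must be sapphire (nothing else left).
So: house 1 = orchid/piano/folk/opal, house 2 = daisy/cello/pop/sapphire, house 3 = peony/saxophone/metal/garnet, house 4 = sunflower/oboe/country/pearl.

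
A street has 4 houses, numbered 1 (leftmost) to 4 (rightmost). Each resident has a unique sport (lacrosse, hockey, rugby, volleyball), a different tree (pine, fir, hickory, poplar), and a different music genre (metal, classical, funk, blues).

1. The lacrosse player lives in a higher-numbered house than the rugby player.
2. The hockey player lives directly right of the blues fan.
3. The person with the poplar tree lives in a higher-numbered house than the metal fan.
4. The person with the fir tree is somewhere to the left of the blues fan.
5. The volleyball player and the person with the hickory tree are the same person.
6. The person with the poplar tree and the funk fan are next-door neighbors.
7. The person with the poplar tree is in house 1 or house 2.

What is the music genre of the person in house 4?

classical

From clue 7, the person with the poplar tree must be in house 2.
Clue 3: the metal fan is in house 1.
The only tree still possible for house 1 is fir.
The only music genre still possible for house 2 is blues.
So house 3 gets funk for music genre.
So house 4 gets classical for music genre.
By clue 2, the hockey player is in house 3.
The only sport still possible for house 1 is rugby.
House 2 sport: only lacrosse fits.
House 4's sport must be volleyball (nothing else left).
Clue 5: the person with the hickory tree is in house 4.
House 3's tree must be pine (nothing else left).
So: house 1 = rugby/fir/metal, house 2 = lacrosse/poplar/blues, house 3 = hockey/pine/funk, house 4 = volleyball/hickory/classical.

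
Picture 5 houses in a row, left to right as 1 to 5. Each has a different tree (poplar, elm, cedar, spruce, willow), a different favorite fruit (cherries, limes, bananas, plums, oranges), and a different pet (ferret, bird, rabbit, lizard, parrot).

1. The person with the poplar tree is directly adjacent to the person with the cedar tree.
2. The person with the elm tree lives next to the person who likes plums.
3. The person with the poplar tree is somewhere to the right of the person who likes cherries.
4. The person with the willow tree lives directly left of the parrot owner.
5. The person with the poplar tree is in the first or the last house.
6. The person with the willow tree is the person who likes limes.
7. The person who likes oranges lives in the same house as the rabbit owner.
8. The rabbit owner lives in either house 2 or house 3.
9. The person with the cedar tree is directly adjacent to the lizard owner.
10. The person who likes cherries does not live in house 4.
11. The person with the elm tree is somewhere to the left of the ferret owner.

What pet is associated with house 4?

ferret

The person with the poplar tree is in house 5 (clue 5).
By clue 1, the person with the cedar tree is in house 4.
House 1's pet must be bird (nothing else left).
The only favorite fruit still possible for house 5 is bananas.
House 4's favorite fruit must be plums (nothing else left).
By clue 2, the person with the elm tree is in house 3.
The only pet still possible for house 4 is ferret.
So house 5 gets lizard for pet.
The person with the spruce tree is narrowed to house 1 or 2; consider each.
Placing it in house 1 leads to a contradiction, so it's in house 2.
So house 1 gets willow for tree.
By clue 4, the parrot owner is in house 2.
Clue 6: the person who likes limes is in house 1.
House 3 pet: only rabbit fits.
The person who likes oranges is in house 3 (clue 7).
House 2 favorite fruit: only cherries fits.
So: house 1 = willow/limes/bird, house 2 = spruce/cherries/parrot, house 3 = elm/oranges/rabbit, house 4 = cedar/plums/ferret, house 5 = poplar/bananas/lizard.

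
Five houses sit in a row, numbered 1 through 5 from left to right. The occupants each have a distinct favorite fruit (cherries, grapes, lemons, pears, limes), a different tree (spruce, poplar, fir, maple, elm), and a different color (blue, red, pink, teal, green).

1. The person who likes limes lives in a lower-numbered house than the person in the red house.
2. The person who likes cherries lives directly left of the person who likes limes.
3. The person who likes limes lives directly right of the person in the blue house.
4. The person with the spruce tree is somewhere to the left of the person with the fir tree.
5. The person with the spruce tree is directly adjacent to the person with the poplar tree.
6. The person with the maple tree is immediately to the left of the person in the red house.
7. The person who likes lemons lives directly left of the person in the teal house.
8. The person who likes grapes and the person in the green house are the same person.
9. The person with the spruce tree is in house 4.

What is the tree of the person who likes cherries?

elm

Clue 9: the person with the spruce tree is in house 4.
Clue 4: the person with the fir tree is in house 5.
House 1's tree must be elm (nothing else left).
House 2 tree: only maple fits.
That leaves poplar as the tree for house 3.
Clue 6 places the person in the red house in house 3.
Clue 1 places the person who likes limes in house 2.
Clue 2: the person who likes cherries is in house 1.
The person in the blue house is in house 1 (clue 3).
That leaves pink as the color for house 2.
The person who likes grapes is narrowed to house 4 or 5; consider each.
Placing it in house 4 leads to a contradiction, so it's in house 5.
Clue 8 places the person in the green house in house 5.
The only color still possible for house 4 is teal.
Clue 7 places the person who likes lemons in house 3.
House 4 favorite fruit: only pears fits.
So: house 1 = cherries/elm/blue, house 2 = limes/maple/pink, house 3 = lemons/poplar/red, house 4 = pears/spruce/teal, house 5 = grapes/fir/green.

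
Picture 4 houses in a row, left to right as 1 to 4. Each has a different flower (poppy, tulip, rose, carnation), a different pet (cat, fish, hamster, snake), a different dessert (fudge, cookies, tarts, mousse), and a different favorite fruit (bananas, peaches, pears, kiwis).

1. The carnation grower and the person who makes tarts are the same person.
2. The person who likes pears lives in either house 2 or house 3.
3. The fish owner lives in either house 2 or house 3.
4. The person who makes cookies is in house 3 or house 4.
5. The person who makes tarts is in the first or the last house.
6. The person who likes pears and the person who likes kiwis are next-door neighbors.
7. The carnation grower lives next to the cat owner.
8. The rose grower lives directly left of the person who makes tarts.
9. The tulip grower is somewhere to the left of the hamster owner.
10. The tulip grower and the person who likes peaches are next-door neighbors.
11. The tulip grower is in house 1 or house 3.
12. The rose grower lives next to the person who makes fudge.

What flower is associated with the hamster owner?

The rose grower is in house 3 (clue 8).
Clue 8 places the person who makes tarts in house 4.
House 1 dessert: only mousse fits.
That leaves fudge as the dessert for house 2.
House 3 dessert: only cookies fits.
By clue 1, the carnation grower is in house 4.
From clue 7, the cat owner must be in house 3.
From clue 10, the person who likes peaches must be in house 2.
So house 1 gets tulip for flower.
That leaves poppy as the flower for house 2.
So house 1 gets snake for pet.
So house 2 gets fish for pet.
That leaves hamster as the pet for house 4.
The only favorite fruit still possible for house 3 is pears.
Clue 6 places the person who likes kiwis in house 4.
House 1 favorite fruit: only bananas fits.
So: house 1 = tulip/snake/mousse/bananas, house 2 = poppy/fish/fudge/peaches, house 3 = rose/cat/cookies/pears, house 4 = carnation/hamster/tarts/kiwis.

carnation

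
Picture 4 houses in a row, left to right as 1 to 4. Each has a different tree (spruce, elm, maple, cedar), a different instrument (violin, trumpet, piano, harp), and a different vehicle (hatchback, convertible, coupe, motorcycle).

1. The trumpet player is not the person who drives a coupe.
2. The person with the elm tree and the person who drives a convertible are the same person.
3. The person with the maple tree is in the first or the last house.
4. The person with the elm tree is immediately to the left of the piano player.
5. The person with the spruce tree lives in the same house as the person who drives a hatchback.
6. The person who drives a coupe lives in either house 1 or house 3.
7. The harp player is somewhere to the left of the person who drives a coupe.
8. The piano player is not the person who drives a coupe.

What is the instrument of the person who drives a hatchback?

piano

The person who drives a coupe is in house 3 (clue 7).
The person with the elm tree is in house 1 (clue 4).
Clue 4: the piano player is in house 2.
So house 3 gets cedar for tree.
That leaves maple as the tree for house 4.
That leaves harp as the instrument for house 1.
The only instrument still possible for house 3 is violin.
That leaves trumpet as the instrument for house 4.
By clue 2, the person who drives a convertible is in house 1.
Clue 5: the person who drives a hatchback is in house 2.
House 2 tree: only spruce fits.
House 4's vehicle must be motorcycle (nothing else left).
So: house 1 = elm/harp/convertible, house 2 = spruce/piano/hatchback, house 3 = cedar/violin/coupe, house 4 = maple/trumpet/motorcycle.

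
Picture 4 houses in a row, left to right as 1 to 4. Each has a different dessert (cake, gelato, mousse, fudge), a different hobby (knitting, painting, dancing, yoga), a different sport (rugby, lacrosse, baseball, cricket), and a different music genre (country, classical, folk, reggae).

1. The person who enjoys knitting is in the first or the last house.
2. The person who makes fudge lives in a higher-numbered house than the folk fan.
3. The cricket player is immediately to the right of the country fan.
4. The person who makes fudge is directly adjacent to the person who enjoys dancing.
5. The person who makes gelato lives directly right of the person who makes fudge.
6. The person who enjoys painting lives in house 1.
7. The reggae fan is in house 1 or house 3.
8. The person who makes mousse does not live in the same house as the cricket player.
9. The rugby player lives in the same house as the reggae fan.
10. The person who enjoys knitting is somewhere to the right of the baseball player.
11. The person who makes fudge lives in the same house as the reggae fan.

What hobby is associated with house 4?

knitting

By clue 6, the person who enjoys painting is in house 1.
Clue 10 places the person who enjoys knitting in house 4.
The person who makes fudge is in house 3 (clue 11).
Clue 11: the reggae fan is in house 3.
House 4 music genre: only classical fits.
The person who enjoys dancing is in house 2 (clue 4).
By clue 9, the rugby player is in house 3.
House 4's dessert must be gelato (nothing else left).
House 3 hobby: only yoga fits.
That leaves cricket as the sport for house 2.
House 4 sport: only lacrosse fits.
Clue 3: the country fan is in house 1.
Clue 8 places the person who makes mousse in house 1.
House 2's dessert must be cake (nothing else left).
The only sport still possible for house 1 is baseball.
House 2 music genre: only folk fits.
So: house 1 = mousse/painting/baseball/country, house 2 = cake/dancing/cricket/folk, house 3 = fudge/yoga/rugby/reggae, house 4 = gelato/knitting/lacrosse/classical.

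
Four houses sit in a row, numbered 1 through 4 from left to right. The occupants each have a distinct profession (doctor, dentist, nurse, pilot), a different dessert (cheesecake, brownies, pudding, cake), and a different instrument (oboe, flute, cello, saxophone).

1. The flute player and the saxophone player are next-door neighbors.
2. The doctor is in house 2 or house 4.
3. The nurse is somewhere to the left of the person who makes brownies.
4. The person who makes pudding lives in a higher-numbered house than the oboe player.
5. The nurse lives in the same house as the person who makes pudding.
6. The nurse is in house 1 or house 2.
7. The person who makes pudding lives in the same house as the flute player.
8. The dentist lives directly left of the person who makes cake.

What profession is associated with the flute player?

The nurse is in house 2 (clue 6).
That leaves cheesecake as the dessert for house 1.
From clue 5, the person who makes pudding must be in house 2.
Clue 7: the flute player is in house 2.
So house 4 gets doctor for profession.
House 3's dessert must be brownies (nothing else left).
That leaves cake as the dessert for house 4.
By clue 8, the dentist is in house 3.
The only profession still possible for house 1 is pilot.
The only instrument still possible for house 1 is oboe.
So house 3 gets saxophone for instrument.
So house 4 gets cello for instrument.
So: house 1 = pilot/cheesecake/oboe, house 2 = nurse/pudding/flute, house 3 = dentist/brownies/saxophone, house 4 = doctor/cake/cello.

nurse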